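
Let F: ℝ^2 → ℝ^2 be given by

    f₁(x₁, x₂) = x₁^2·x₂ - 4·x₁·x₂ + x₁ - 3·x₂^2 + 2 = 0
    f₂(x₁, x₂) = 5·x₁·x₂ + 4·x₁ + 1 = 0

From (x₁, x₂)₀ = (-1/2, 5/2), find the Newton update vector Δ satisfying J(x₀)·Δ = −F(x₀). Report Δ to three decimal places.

At (-1/2, 5/2): F = (-11.625, -7.250).
Jacobian J = [[2·x₁·x₂ - 4·x₂ + 1, x₁^2 - 4·x₁ - 6·x₂], [5·x₂ + 4, 5·x₁]].
At the point, J = [[-11.500, -12.750], [16.500, -2.500]] (det J = 239.125).
Solving J·Δ = −F gives Δ = (0.265, -1.151).

(0.265, -1.151)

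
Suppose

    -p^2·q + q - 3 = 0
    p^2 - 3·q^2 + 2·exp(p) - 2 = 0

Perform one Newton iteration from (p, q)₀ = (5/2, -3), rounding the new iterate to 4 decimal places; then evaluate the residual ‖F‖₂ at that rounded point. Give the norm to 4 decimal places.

At (5/2, -3): F = (12.7500, 1.614988).
Jacobian J = [[-2·p·q, -p^2 + 1], [2·p + 2·exp(p), -6·q]].
At the point, J = [[15.0000, -5.2500], [29.364988, 18.0000]] (det J = 424.166187).
Solving J·Δ = −F gives Δ = (-0.5611, 0.8256).
Then the next iterate is (p, q)₁ = (1.9389, -2.1744).
Re-evaluating at (1.9389, -2.1744): F = (2.999894, 1.477488), so ‖F‖₂ = 3.3440.

3.3440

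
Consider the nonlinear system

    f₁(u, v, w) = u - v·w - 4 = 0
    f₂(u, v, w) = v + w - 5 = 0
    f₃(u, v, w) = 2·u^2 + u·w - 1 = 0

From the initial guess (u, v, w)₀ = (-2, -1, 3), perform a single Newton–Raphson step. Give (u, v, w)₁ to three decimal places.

(-3.111, -1.278, 6.278)

At (-2, -1, 3): F = (-3.000, -3.000, 1.000).
Jacobian J = [[1, -w, -v], [0, 1, 1], [4·u + w, 0, u]].
At the point, J = [[1.000, -3.000, 1.000], [0.000, 1.000, 1.000], [-5.000, 0.000, -2.000]] (det J = 18.000).
Solving J·Δ = −F gives Δ = (-1.111, -0.278, 3.278).
Then the next iterate is (u, v, w)₁ = (-3.111, -1.278, 6.278).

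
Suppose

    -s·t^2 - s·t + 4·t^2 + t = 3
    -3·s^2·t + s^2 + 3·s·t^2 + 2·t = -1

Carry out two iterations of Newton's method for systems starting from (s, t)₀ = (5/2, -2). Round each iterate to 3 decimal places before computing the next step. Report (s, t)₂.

At (5/2, -2): F = (6.000, 70.750).
Jacobian J = [[-t^2 - t, -2·s·t - s + 8·t + 1], [-6·s·t + 2·s + 3·t^2, -3·s^2 + 6·s·t + 2]].
At the point, J = [[-2.000, -7.500], [47.000, -46.750]] (det J = 446.000).
Solving J·Δ = −F gives Δ = (-0.561, 0.950).
Then the next iterate is (s, t)₁ = (1.939, -1.050).
Round to (1.939, -1.050) and repeat: F = (0.25820, 20.91608), J = [[-0.05250, -5.26710], [19.40120, -21.49486]].
Δ = (-1.013, 0.059), so (s, t)₂ = (0.926, -0.991).

(0.926, -0.991)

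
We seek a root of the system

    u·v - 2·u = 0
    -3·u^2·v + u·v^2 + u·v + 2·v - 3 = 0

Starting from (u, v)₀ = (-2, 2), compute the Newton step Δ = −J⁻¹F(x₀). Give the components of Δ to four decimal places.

(1.1667, 0.0000)

At (-2, 2): F = (0.0000, -35.0000).
Jacobian J = [[v - 2, u], [-6·u·v + v^2 + v, -3·u^2 + 2·u·v + u + 2]].
At the point, J = [[0.0000, -2.0000], [30.0000, -20.0000]] (det J = 60.0000).
Solving J·Δ = −F gives Δ = (1.1667, 0.0000).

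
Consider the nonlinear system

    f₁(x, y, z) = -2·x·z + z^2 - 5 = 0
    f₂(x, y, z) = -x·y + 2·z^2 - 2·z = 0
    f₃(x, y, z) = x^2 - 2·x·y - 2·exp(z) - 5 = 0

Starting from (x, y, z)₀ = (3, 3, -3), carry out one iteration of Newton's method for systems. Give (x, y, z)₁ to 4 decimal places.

(2.6466, 0.6226, -1.3434)

At (3, 3, -3): F = (22.0000, 15.0000, -14.099574).
Jacobian J = [[-2·z, 0, -2·x + 2·z], [-y, -x, 4·z - 2], [2·x - 2·y, -2·x, -2·exp(z)]].
At the point, J = [[6.0000, 0.0000, -12.0000], [-3.0000, -3.0000, -14.0000], [0.0000, -6.0000, -0.099574]] (det J = -718.207666).
Solving J·Δ = −F gives Δ = (-0.3534, -2.3774, 1.6566).
Then the next iterate is (x, y, z)₁ = (2.6466, 0.6226, -1.3434).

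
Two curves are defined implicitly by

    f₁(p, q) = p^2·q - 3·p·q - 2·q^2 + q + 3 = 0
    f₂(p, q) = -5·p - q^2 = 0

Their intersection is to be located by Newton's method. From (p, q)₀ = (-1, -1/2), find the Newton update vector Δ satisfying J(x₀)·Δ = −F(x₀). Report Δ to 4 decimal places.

(0.8867, -0.3167)

At (-1, -1/2): F = (0.0000, 4.7500).
Jacobian J = [[2·p·q - 3·q, p^2 - 3·p - 4·q + 1], [-5, -2·q]].
At the point, J = [[2.5000, 7.0000], [-5.0000, 1.0000]] (det J = 37.5000).
Solving J·Δ = −F gives Δ = (0.8867, -0.3167).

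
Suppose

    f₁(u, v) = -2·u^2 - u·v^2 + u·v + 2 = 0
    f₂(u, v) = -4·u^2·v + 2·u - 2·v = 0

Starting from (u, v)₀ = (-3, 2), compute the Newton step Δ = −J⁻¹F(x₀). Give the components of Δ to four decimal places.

(1.3470, -0.3855)

At (-3, 2): F = (-10.0000, -82.0000).
Jacobian J = [[-4·u - v^2 + v, -2·u·v + u], [-8·u·v + 2, -4·u^2 - 2]].
At the point, J = [[10.0000, 9.0000], [50.0000, -38.0000]] (det J = -830.0000).
Solving J·Δ = −F gives Δ = (1.3470, -0.3855).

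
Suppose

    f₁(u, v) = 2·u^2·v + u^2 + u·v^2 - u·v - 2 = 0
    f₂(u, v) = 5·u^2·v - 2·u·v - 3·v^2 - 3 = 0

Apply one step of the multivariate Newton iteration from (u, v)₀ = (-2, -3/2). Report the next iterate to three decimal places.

At (-2, -3/2): F = (-17.500, -45.750).
Jacobian J = [[4·u·v + 2·u + v^2 - v, 2·u^2 + 2·u·v - u], [10·u·v - 2·v, 5·u^2 - 2·u - 6·v]].
At the point, J = [[11.750, 16.000], [33.000, 33.000]] (det J = -140.250).
Solving J·Δ = −F gives Δ = (1.102, 0.285).
Then the next iterate is (u, v)₁ = (-0.898, -1.215).

(-0.898, -1.215)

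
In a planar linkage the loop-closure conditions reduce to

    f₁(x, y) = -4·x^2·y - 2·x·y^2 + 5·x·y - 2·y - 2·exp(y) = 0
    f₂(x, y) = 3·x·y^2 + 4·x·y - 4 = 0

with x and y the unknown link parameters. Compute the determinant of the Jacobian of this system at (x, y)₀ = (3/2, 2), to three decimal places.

77.562

J = [[-8·x·y - 2·y^2 + 5·y, -4·x^2 - 4·x·y + 5·x - 2·exp(y) - 2], [3·y^2 + 4·y, 6·x·y + 4·x]].
At the point, J = [[-22.000, -30.27811], [20.000, 24.000]].
det J = 77.562.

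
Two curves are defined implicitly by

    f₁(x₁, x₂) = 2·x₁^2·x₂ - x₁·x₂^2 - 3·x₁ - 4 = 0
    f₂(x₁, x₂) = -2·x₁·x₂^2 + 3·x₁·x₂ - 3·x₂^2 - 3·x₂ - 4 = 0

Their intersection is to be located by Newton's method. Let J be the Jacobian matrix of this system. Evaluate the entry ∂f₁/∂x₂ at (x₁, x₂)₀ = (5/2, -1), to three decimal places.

17.500

∂f₁/∂x₂ = 2·x₁^2 - 2·x₁·x₂.
At (5/2, -1) this is 17.500.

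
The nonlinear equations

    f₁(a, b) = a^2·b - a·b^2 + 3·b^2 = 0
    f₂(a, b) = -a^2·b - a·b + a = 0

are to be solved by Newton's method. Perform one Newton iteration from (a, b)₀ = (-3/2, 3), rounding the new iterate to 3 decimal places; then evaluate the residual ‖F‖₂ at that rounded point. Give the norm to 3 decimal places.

12.920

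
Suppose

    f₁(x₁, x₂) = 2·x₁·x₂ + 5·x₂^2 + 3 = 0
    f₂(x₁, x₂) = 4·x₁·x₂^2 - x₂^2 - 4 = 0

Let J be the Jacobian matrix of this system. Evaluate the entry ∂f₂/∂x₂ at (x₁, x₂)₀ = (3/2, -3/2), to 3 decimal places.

∂f₂/∂x₂ = 8·x₁·x₂ - 2·x₂.
At (3/2, -3/2) this is -15.000.

-15.000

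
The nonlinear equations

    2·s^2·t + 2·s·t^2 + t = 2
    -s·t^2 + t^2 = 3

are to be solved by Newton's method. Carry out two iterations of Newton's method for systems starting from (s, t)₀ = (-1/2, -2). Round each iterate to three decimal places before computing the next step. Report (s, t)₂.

(0.564, -2.419)

At (-1/2, -2): F = (-9.000, 3.000).
Jacobian J = [[4·s·t + 2·t^2, 2·s^2 + 4·s·t + 1], [-t^2, -2·s·t + 2·t]].
At the point, J = [[12.000, 5.500], [-4.000, -6.000]] (det J = -50.000).
Solving J·Δ = −F gives Δ = (0.750, 0.000).
Then the next iterate is (s, t)₁ = (0.250, -2.000).
Round to (0.250, -2.000) and repeat: F = (-2.250, 0.000), J = [[6.000, -0.875], [-4.000, -3.000]].
Δ = (0.314, -0.419), so (s, t)₂ = (0.564, -2.419).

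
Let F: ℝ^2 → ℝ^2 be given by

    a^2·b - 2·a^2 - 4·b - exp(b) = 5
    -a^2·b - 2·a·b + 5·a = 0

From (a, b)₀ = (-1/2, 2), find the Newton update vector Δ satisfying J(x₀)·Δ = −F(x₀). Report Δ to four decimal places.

(0.7909, -1.8304)

At (-1/2, 2): F = (-20.389056, -1.0000).
Jacobian J = [[2·a·b - 4·a, a^2 - exp(b) - 4], [-2·a·b - 2·b + 5, -a^2 - 2·a]].
At the point, J = [[0.0000, -11.139056], [3.0000, 0.7500]] (det J = 33.417168).
Solving J·Δ = −F gives Δ = (0.7909, -1.8304).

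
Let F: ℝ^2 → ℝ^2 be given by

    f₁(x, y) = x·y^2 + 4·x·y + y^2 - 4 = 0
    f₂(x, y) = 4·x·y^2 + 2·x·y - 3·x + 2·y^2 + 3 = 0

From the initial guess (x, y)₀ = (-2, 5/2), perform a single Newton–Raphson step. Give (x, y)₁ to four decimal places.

(0.6203, 3.4485)

At (-2, 5/2): F = (-30.2500, -38.5000).
Jacobian J = [[y^2 + 4·y, 2·x·y + 4·x + 2·y], [4·y^2 + 2·y - 3, 8·x·y + 2·x + 4·y]].
At the point, J = [[16.2500, -13.0000], [27.0000, -34.0000]] (det J = -201.5000).
Solving J·Δ = −F gives Δ = (2.6203, 0.9485).
Then the next iterate is (x, y)₁ = (0.6203, 3.4485).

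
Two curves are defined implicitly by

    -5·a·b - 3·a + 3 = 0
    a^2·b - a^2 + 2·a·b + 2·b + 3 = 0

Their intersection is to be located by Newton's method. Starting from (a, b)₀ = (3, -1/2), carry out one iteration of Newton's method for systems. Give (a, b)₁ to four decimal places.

(1.7886, -0.3596)

At (3, -1/2): F = (1.5000, -14.5000).
Jacobian J = [[-5·b - 3, -5·a], [2·a·b - 2·a + 2·b, a^2 + 2·a + 2]].
At the point, J = [[-0.5000, -15.0000], [-10.0000, 17.0000]] (det J = -158.5000).
Solving J·Δ = −F gives Δ = (-1.2114, 0.1404).
Then the next iterate is (a, b)₁ = (1.7886, -0.3596).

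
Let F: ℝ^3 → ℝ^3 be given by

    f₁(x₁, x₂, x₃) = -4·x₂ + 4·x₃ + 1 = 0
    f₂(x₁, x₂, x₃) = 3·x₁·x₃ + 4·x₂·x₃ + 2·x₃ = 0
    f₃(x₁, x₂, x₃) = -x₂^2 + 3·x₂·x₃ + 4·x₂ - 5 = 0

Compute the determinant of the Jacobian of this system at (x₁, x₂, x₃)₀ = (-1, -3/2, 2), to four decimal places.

204.0000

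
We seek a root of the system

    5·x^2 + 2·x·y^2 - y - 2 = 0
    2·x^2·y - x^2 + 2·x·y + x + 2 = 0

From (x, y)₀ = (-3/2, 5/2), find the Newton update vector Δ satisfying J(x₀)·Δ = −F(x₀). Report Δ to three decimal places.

(0.140, -0.772)

At (-3/2, 5/2): F = (-12.000, 2.000).
Jacobian J = [[10·x + 2·y^2, 4·x·y - 1], [4·x·y - 2·x + 2·y + 1, 2·x^2 + 2·x]].
At the point, J = [[-2.500, -16.000], [-6.000, 1.500]] (det J = -99.750).
Solving J·Δ = −F gives Δ = (0.140, -0.772).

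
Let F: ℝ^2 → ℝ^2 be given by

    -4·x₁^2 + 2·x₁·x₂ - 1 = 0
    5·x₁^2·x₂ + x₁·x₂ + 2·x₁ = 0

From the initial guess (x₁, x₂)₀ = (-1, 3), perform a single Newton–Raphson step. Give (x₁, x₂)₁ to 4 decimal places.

(3.0000, 25.5000)

At (-1, 3): F = (-11.0000, 10.0000).
Jacobian J = [[-8·x₁ + 2·x₂, 2·x₁], [10·x₁·x₂ + x₂ + 2, 5·x₁^2 + x₁]].
At the point, J = [[14.0000, -2.0000], [-25.0000, 4.0000]] (det J = 6.0000).
Solving J·Δ = −F gives Δ = (4.0000, 22.5000).
Then the next iterate is (x₁, x₂)₁ = (3.0000, 25.5000).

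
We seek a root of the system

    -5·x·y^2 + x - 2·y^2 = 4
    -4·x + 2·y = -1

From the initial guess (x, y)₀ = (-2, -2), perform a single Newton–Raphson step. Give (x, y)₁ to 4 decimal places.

At (-2, -2): F = (26.0000, 5.0000).
Jacobian J = [[-5·y^2 + 1, -10·x·y - 4·y], [-4, 2]].
At the point, J = [[-19.0000, -32.0000], [-4.0000, 2.0000]] (det J = -166.0000).
Solving J·Δ = −F gives Δ = (1.2771, 0.0542).
Then the next iterate is (x, y)₁ = (-0.7229, -1.9458).

(-0.7229, -1.9458)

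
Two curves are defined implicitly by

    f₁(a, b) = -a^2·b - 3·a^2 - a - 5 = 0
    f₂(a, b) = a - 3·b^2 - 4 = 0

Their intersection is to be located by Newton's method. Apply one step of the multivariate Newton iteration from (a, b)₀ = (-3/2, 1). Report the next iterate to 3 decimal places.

(-0.624, -0.271)

At (-3/2, 1): F = (-12.500, -8.500).
Jacobian J = [[-2·a·b - 6·a - 1, -a^2], [1, -6·b]].
At the point, J = [[11.000, -2.250], [1.000, -6.000]] (det J = -63.750).
Solving J·Δ = −F gives Δ = (0.876, -1.271).
Then the next iterate is (a, b)₁ = (-0.624, -0.271).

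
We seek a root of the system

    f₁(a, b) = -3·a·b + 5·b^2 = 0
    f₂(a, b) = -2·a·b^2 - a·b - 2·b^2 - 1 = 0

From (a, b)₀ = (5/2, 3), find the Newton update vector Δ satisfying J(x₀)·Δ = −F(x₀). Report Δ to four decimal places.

(-0.6959, -1.2784)

At (5/2, 3): F = (22.5000, -71.5000).
Jacobian J = [[-3·b, -3·a + 10·b], [-2·b^2 - b, -4·a·b - a - 4·b]].
At the point, J = [[-9.0000, 22.5000], [-21.0000, -44.5000]] (det J = 873.0000).
Solving J·Δ = −F gives Δ = (-0.6959, -1.2784).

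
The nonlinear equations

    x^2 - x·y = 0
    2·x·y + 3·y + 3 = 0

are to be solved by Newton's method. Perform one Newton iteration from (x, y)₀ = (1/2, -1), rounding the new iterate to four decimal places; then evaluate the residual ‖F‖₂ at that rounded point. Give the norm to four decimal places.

At (1/2, -1): F = (0.7500, -1.0000).
Jacobian J = [[2·x - y, -x], [2·y, 2·x + 3]].
At the point, J = [[2.0000, -0.5000], [-2.0000, 4.0000]] (det J = 7.0000).
Solving J·Δ = −F gives Δ = (-0.3571, 0.0714).
Then the next iterate is (x, y)₁ = (0.1429, -0.9286).
Re-evaluating at (0.1429, -0.9286): F = (0.153117, -0.051194), so ‖F‖₂ = 0.1614.

0.1614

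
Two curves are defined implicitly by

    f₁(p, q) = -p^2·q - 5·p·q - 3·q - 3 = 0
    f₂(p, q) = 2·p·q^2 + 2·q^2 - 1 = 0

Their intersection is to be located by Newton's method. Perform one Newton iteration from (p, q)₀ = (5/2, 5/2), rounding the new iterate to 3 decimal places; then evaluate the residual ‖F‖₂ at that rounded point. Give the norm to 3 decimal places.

20.198

At (5/2, 5/2): F = (-57.375, 42.750).
Jacobian J = [[-2·p·q - 5·q, -p^2 - 5·p - 3], [2·q^2, 4·p·q + 4·q]].
At the point, J = [[-25.000, -21.750], [12.500, 35.000]] (det J = -603.125).
Solving J·Δ = −F gives Δ = (-1.788, -0.583).
Then the next iterate is (p, q)₁ = (0.712, 1.917).
Re-evaluating at (0.712, 1.917): F = (-16.54733, 11.58282), so ‖F‖₂ = 20.198.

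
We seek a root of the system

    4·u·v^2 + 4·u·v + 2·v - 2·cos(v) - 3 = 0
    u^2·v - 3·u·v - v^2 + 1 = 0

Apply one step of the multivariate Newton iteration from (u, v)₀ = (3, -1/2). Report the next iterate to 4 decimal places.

(19.9764, 24.2146)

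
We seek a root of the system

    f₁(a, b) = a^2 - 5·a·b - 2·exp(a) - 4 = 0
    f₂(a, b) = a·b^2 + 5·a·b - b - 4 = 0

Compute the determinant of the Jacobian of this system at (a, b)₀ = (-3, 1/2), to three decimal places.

J = [[2·a - 5·b - 2·exp(a), -5·a], [b^2 + 5·b, 2·a·b + 5·a - 1]].
At the point, J = [[-8.59957, 15.000], [2.750, -19.000]].
det J = 122.142.

122.142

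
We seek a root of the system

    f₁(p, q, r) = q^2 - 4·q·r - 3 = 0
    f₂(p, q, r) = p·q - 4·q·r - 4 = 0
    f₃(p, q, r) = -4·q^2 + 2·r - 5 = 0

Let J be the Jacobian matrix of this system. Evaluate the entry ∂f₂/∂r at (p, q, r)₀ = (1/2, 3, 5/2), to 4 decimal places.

∂f₂/∂r = -4·q.
At (1/2, 3, 5/2) this is -12.0000.

-12.0000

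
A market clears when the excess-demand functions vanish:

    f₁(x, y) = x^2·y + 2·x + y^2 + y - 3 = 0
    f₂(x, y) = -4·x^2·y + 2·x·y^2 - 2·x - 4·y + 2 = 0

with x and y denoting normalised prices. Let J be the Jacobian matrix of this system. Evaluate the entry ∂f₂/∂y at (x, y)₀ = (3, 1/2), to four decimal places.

-34.0000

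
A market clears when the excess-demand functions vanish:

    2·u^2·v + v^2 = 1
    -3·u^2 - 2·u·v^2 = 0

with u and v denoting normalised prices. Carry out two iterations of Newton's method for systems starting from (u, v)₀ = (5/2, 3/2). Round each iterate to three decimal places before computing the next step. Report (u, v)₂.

(0.279, 1.342)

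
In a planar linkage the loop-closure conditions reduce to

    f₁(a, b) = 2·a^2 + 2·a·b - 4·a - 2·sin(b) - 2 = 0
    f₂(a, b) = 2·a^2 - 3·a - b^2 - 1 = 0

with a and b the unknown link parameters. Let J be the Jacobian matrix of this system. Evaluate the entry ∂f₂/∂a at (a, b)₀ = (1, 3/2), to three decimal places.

1.000

∂f₂/∂a = 4·a - 3.
At (1, 3/2) this is 1.000.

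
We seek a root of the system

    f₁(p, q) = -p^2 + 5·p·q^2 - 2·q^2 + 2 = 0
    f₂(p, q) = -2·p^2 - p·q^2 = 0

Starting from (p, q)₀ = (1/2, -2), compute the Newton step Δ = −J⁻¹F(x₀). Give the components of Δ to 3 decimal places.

(-0.096, 0.962)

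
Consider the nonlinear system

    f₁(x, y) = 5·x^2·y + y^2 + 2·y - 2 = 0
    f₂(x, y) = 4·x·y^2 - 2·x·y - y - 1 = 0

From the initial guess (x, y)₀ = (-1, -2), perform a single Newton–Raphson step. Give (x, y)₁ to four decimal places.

(-0.4750, -1.5000)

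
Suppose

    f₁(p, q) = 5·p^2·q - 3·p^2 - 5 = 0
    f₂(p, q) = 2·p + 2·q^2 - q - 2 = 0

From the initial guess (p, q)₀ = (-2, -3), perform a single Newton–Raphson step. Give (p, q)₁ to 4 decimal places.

(-1.2818, -1.7357)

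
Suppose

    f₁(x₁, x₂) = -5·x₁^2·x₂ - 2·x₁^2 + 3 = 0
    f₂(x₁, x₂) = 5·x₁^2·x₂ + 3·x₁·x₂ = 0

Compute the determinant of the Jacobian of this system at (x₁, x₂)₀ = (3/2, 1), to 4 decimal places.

-128.2500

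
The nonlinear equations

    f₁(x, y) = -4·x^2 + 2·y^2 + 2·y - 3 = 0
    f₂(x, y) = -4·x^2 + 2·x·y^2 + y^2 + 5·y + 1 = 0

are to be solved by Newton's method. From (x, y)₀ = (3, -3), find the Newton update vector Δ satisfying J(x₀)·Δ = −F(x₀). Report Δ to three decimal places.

(-1.364, 0.572)

At (3, -3): F = (-27.000, 13.000).
Jacobian J = [[-8·x, 4·y + 2], [-8·x + 2·y^2, 4·x·y + 2·y + 5]].
At the point, J = [[-24.000, -10.000], [-6.000, -37.000]] (det J = 828.000).
Solving J·Δ = −F gives Δ = (-1.364, 0.572).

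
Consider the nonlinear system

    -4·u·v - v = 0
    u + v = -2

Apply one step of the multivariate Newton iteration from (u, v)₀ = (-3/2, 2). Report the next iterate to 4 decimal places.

(-1.6923, -0.3077)

At (-3/2, 2): F = (10.0000, 2.5000).
Jacobian J = [[-4·v, -4·u - 1], [1, 1]].
At the point, J = [[-8.0000, 5.0000], [1.0000, 1.0000]] (det J = -13.0000).
Solving J·Δ = −F gives Δ = (-0.1923, -2.3077).
Then the next iterate is (u, v)₁ = (-1.6923, -0.3077).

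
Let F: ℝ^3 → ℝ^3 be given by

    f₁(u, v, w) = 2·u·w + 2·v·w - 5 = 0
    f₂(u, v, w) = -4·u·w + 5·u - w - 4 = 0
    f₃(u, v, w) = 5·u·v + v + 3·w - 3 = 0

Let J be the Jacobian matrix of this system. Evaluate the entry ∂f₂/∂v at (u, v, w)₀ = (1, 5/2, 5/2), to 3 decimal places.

0.000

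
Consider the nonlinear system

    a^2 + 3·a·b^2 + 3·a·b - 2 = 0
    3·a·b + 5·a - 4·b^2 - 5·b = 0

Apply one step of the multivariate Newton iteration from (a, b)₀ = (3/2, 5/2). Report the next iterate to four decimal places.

At (3/2, 5/2): F = (39.6250, -18.7500).
Jacobian J = [[2·a + 3·b^2 + 3·b, 6·a·b + 3·a], [3·b + 5, 3·a - 8·b - 5]].
At the point, J = [[29.2500, 27.0000], [12.5000, -20.5000]] (det J = -937.1250).
Solving J·Δ = −F gives Δ = (-0.3266, -1.1138).
Then the next iterate is (a, b)₁ = (1.1734, 1.3862).

(1.1734, 1.3862)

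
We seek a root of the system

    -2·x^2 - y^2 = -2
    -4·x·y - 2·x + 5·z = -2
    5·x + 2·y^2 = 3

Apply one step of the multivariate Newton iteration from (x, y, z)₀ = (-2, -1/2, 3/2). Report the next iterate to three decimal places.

(-0.810, -3.774, 4.838)

At (-2, -1/2, 3/2): F = (-6.250, 9.500, -12.500).
Jacobian J = [[-4·x, -2·y, 0], [-4·y - 2, -4·x, 5], [5, 4·y, 0]].
At the point, J = [[8.000, 1.000, 0.000], [0.000, 8.000, 5.000], [5.000, -2.000, 0.000]] (det J = 105.000).
Solving J·Δ = −F gives Δ = (1.190, -3.274, 3.338).
Then the next iterate is (x, y, z)₁ = (-0.810, -3.774, 4.838).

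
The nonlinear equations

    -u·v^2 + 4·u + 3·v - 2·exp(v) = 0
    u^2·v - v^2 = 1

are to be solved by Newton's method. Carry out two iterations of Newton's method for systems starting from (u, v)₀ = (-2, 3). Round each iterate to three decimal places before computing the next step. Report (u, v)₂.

At (-2, 3): F = (-21.17107, 2.000).
Jacobian J = [[-v^2 + 4, -2·u·v - 2·exp(v) + 3], [2·u·v, u^2 - 2·v]].
At the point, J = [[-5.000, -25.17107], [-12.000, -2.000]] (det J = -292.05289).
Solving J·Δ = −F gives Δ = (0.317, -0.904).
Then the next iterate is (u, v)₁ = (-1.683, 2.096).
Round to (-1.683, 2.096) and repeat: F = (-9.31736, 0.54368), J = [[-0.39322, -6.21200], [-7.05514, -1.35951]].
Δ = (0.371, -1.523), so (u, v)₂ = (-1.312, 0.573).

(-1.312, 0.573)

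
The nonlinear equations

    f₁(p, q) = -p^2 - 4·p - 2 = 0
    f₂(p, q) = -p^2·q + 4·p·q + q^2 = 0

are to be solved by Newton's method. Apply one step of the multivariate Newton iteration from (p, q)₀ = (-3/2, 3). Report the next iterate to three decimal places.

At (-3/2, 3): F = (1.750, -15.750).
Jacobian J = [[-2·p - 4, 0], [-2·p·q + 4·q, -p^2 + 4·p + 2·q]].
At the point, J = [[-1.000, 0.000], [21.000, -2.250]] (det J = 2.250).
Solving J·Δ = −F gives Δ = (1.750, 9.333).
Then the next iterate is (p, q)₁ = (0.250, 12.333).

(0.250, 12.333)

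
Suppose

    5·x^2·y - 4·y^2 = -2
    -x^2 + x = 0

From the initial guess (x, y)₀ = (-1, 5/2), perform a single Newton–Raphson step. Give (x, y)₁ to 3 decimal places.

(-0.333, 0.689)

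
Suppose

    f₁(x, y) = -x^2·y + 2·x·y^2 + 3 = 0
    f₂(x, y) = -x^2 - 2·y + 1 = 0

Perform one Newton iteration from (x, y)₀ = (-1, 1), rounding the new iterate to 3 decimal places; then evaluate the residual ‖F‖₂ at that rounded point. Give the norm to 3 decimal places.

125.515

At (-1, 1): F = (0.000, -2.000).
Jacobian J = [[-2·x·y + 2·y^2, -x^2 + 4·x·y], [-2·x, -2]].
At the point, J = [[4.000, -5.000], [2.000, -2.000]] (det J = 2.000).
Solving J·Δ = −F gives Δ = (5.000, 4.000).
Then the next iterate is (x, y)₁ = (4.000, 5.000).
Re-evaluating at (4.000, 5.000): F = (123.000, -25.000), so ‖F‖₂ = 125.515.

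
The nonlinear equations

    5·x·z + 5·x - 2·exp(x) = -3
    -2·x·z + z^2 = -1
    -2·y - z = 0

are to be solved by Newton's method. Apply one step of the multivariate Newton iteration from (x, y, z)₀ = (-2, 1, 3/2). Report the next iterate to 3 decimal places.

At (-2, 1, 3/2): F = (-22.27067, 9.250, -3.500).
Jacobian J = [[5·z - 2·exp(x) + 5, 0, 5·x], [-2·z, 0, -2·x + 2·z], [0, -2, -1]].
At the point, J = [[12.22933, 0.000, -10.000], [-3.000, 0.000, 7.000], [0.000, -2.000, -1.000]] (det J = 111.21061).
Solving J·Δ = −F gives Δ = (1.140, -1.334, -0.833).
Then the next iterate is (x, y, z)₁ = (-0.860, -0.334, 0.667).

(-0.860, -0.334, 0.667)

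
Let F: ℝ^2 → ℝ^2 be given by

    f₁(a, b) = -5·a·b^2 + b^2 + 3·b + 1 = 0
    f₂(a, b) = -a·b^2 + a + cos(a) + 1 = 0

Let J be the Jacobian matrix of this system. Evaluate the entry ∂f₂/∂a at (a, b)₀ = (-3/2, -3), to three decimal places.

-7.003

∂f₂/∂a = -b^2 - sin(a) + 1.
At (-3/2, -3) this is -7.003.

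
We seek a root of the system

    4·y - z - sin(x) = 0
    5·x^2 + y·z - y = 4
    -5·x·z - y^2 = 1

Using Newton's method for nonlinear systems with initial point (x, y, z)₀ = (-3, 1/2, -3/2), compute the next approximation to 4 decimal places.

(-1.5730, -0.5637, -0.7011)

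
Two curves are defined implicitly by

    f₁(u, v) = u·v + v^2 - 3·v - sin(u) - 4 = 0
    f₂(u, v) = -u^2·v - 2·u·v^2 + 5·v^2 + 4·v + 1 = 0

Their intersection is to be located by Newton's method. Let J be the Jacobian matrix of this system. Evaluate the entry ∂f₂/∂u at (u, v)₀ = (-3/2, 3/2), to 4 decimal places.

∂f₂/∂u = -2·u·v - 2·v^2.
At (-3/2, 3/2) this is 0.0000.

0.0000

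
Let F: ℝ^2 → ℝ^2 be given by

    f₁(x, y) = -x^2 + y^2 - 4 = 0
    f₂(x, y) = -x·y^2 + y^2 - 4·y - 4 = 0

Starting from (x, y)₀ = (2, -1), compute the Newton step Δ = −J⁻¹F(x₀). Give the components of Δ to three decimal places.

At (2, -1): F = (-7.000, -1.000).
Jacobian J = [[-2·x, 2·y], [-y^2, -2·x·y + 2·y - 4]].
At the point, J = [[-4.000, -2.000], [-1.000, -2.000]] (det J = 6.000).
Solving J·Δ = −F gives Δ = (-2.000, 0.500).

(-2.000, 0.500)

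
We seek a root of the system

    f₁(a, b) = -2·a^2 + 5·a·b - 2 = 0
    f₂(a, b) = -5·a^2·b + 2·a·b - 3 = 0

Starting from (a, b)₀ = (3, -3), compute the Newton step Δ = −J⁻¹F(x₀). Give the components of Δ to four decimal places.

(3.9855, 11.5072)

At (3, -3): F = (-65.0000, 114.0000).
Jacobian J = [[-4·a + 5·b, 5·a], [-10·a·b + 2·b, -5·a^2 + 2·a]].
At the point, J = [[-27.0000, 15.0000], [84.0000, -39.0000]] (det J = -207.0000).
Solving J·Δ = −F gives Δ = (3.9855, 11.5072).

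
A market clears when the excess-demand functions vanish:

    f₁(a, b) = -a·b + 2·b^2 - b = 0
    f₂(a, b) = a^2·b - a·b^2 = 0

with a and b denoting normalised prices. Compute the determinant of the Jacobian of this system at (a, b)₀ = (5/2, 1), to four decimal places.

-3.2500

J = [[-b, -a + 4·b - 1], [2·a·b - b^2, a^2 - 2·a·b]].
At the point, J = [[-1.0000, 0.5000], [4.0000, 1.2500]].
det J = -3.2500.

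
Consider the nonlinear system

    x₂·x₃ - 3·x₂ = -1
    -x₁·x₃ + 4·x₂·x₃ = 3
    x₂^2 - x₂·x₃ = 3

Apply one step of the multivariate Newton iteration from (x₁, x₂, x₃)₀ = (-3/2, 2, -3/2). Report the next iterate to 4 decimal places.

(-56.3333, 6.0000, 11.5000)

At (-3/2, 2, -3/2): F = (-8.0000, -17.2500, 4.0000).
Jacobian J = [[0, x₃ - 3, x₂], [-x₃, 4·x₃, -x₁ + 4·x₂], [0, 2·x₂ - x₃, -x₂]].
At the point, J = [[0.0000, -4.5000, 2.0000], [1.5000, -6.0000, 9.5000], [0.0000, 5.5000, -2.0000]] (det J = 3.0000).
Solving J·Δ = −F gives Δ = (-54.8333, 4.0000, 13.0000).
Then the next iterate is (x₁, x₂, x₃)₁ = (-56.3333, 6.0000, 11.5000).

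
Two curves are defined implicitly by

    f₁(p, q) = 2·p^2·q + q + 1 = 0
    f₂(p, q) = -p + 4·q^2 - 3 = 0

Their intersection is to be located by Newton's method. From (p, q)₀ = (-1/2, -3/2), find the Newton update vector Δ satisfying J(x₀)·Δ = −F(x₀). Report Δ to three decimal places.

At (-1/2, -3/2): F = (-1.250, 6.500).
Jacobian J = [[4·p·q, 2·p^2 + 1], [-1, 8·q]].
At the point, J = [[3.000, 1.500], [-1.000, -12.000]] (det J = -34.500).
Solving J·Δ = −F gives Δ = (0.152, 0.529).

(0.152, 0.529)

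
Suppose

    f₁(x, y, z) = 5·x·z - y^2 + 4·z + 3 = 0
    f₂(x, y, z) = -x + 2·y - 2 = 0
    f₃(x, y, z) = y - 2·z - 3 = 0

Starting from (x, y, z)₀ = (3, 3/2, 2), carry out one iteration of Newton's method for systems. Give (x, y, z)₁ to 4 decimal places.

(3.5283, 2.7642, -0.1179)

At (3, 3/2, 2): F = (38.7500, -2.0000, -5.5000).
Jacobian J = [[5·z, -2·y, 5·x + 4], [-1, 2, 0], [0, 1, -2]].
At the point, J = [[10.0000, -3.0000, 19.0000], [-1.0000, 2.0000, 0.0000], [0.0000, 1.0000, -2.0000]] (det J = -53.0000).
Solving J·Δ = −F gives Δ = (0.5283, 1.2642, -2.1179).
Then the next iterate is (x, y, z)₁ = (3.5283, 2.7642, -0.1179).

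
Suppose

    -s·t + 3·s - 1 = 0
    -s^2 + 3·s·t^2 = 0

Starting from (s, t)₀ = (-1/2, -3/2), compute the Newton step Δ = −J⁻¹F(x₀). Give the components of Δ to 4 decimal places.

(0.7824, -0.5420)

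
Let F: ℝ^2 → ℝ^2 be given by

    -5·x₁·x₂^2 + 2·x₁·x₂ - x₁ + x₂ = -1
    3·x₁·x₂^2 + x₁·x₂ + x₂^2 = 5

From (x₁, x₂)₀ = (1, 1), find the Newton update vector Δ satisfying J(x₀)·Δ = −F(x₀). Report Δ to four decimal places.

At (1, 1): F = (-2.0000, 0.0000).
Jacobian J = [[-5·x₂^2 + 2·x₂ - 1, -10·x₁·x₂ + 2·x₁ + 1], [3·x₂^2 + x₂, 6·x₁·x₂ + x₁ + 2·x₂]].
At the point, J = [[-4.0000, -7.0000], [4.0000, 9.0000]] (det J = -8.0000).
Solving J·Δ = −F gives Δ = (-2.2500, 1.0000).

(-2.2500, 1.0000)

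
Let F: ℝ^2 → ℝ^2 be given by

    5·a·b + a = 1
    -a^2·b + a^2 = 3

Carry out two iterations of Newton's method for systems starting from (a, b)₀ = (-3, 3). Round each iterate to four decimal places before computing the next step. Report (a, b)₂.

At (-3, 3): F = (-49.0000, -21.0000).
Jacobian J = [[5·b + 1, 5·a], [-2·a·b + 2·a, -a^2]].
At the point, J = [[16.0000, -15.0000], [12.0000, -9.0000]] (det J = 36.0000).
Solving J·Δ = −F gives Δ = (-3.5000, -7.0000).
Then the next iterate is (a, b)₁ = (-6.5000, -4.0000).
Round to (-6.5000, -4.0000) and repeat: F = (122.5000, 208.2500), J = [[-19.0000, -32.5000], [-65.0000, -42.2500]].
Δ = (1.2159, 3.0584), so (a, b)₂ = (-5.2841, -0.9416).

(-5.2841, -0.9416)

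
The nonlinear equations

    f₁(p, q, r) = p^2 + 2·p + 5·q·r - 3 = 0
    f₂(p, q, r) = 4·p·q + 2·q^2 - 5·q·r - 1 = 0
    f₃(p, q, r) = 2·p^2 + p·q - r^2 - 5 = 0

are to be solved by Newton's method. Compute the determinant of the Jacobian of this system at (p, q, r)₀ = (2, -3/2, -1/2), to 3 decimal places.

J = [[2·p + 2, 5·r, 5·q], [4·q, 4·p + 4·q - 5·r, -5·q], [4·p + q, p, -2·r]].
At the point, J = [[6.000, -2.500, -7.500], [-6.000, 4.500, 7.500], [6.500, 2.000, 1.000]].
det J = 109.500.

109.500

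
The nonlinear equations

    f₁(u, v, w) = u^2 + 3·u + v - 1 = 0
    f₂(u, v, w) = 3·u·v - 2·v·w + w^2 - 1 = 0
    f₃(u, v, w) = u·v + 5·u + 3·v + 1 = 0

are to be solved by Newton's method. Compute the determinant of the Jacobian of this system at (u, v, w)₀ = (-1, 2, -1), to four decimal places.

J = [[2·u + 3, 1, 0], [3·v, 3·u - 2·w, -2·v + 2·w], [v + 5, u + 3, 0]].
At the point, J = [[1.0000, 1.0000, 0.0000], [6.0000, -1.0000, -6.0000], [7.0000, 2.0000, 0.0000]].
det J = -30.0000.

-30.0000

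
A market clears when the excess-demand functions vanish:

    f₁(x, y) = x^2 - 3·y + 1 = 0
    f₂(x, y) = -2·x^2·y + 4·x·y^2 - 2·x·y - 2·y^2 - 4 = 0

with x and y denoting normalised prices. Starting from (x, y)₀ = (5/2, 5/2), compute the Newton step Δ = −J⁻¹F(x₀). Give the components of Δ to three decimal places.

(-0.012, -0.103)

At (5/2, 5/2): F = (-0.250, 2.250).
Jacobian J = [[2·x, -3], [-4·x·y + 4·y^2 - 2·y, -2·x^2 + 8·x·y - 2·x - 4·y]].
At the point, J = [[5.000, -3.000], [-5.000, 22.500]] (det J = 97.500).
Solving J·Δ = −F gives Δ = (-0.012, -0.103).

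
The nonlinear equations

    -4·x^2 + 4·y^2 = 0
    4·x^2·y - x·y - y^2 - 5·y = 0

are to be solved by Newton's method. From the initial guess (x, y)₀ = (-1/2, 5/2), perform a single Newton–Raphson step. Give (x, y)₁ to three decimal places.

(-0.944, 1.389)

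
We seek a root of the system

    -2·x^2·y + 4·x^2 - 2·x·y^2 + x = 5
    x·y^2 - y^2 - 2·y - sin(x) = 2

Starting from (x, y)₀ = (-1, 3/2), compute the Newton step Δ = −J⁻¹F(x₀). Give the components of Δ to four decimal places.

(-1.0396, -1.3045)

At (-1, 3/2): F = (-0.5000, -8.658529).
Jacobian J = [[-4·x·y + 8·x - 2·y^2 + 1, -2·x^2 - 4·x·y], [y^2 - cos(x), 2·x·y - 2·y - 2]].
At the point, J = [[-5.5000, 4.0000], [1.709698, -8.0000]] (det J = 37.161209).
Solving J·Δ = −F gives Δ = (-1.0396, -1.3045).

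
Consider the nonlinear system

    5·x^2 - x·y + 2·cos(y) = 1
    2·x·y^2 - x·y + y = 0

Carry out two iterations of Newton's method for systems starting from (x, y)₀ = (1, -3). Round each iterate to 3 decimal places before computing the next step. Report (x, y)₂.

(0.422, -1.613)

At (1, -3): F = (5.02002, 18.000).
Jacobian J = [[10·x - y, -x - 2·sin(y)], [2·y^2 - y, 4·x·y - x + 1]].
At the point, J = [[13.000, -0.71776], [21.000, -12.000]] (det J = -140.92704).
Solving J·Δ = −F gives Δ = (-0.336, 0.912).
Then the next iterate is (x, y)₁ = (0.664, -2.088).
Round to (0.664, -2.088) and repeat: F = (1.60201, 5.08817), J = [[8.728, 1.07441], [10.80749, -5.20973]].
Δ = (-0.242, 0.475), so (x, y)₂ = (0.422, -1.613).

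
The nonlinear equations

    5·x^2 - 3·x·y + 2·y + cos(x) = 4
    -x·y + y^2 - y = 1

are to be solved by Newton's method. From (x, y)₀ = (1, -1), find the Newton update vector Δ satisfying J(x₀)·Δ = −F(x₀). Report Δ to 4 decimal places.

(-0.1713, 0.4572)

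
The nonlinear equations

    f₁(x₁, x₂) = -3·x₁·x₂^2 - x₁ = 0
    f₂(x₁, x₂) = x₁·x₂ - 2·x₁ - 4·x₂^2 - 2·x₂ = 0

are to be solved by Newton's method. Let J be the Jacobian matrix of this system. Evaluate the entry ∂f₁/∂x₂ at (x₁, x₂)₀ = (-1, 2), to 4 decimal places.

12.0000

∂f₁/∂x₂ = -6·x₁·x₂.
At (-1, 2) this is 12.0000.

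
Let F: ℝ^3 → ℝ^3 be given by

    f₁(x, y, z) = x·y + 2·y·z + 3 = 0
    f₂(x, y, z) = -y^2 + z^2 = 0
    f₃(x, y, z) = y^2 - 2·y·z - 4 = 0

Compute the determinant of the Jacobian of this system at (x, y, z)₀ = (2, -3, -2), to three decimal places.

J = [[y, x + 2·z, 2·y], [0, -2·y, 2·z], [0, 2·y - 2·z, -2·y]].
At the point, J = [[-3.000, -2.000, -6.000], [0.000, 6.000, -4.000], [0.000, -2.000, 6.000]].
det J = -84.000.

-84.000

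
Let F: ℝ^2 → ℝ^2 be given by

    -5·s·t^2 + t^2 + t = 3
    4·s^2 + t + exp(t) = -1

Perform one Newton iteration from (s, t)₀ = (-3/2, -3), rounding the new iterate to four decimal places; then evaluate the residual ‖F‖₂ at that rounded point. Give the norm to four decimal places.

19.7022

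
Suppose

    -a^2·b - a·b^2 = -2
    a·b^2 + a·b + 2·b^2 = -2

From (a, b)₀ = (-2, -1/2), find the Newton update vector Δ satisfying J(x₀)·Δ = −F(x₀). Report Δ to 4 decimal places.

(-3.0000, 1.8750)

At (-2, -1/2): F = (4.5000, 3.0000).
Jacobian J = [[-2·a·b - b^2, -a^2 - 2·a·b], [b^2 + b, 2·a·b + a + 4·b]].
At the point, J = [[-2.2500, -6.0000], [-0.2500, -2.0000]] (det J = 3.0000).
Solving J·Δ = −F gives Δ = (-3.0000, 1.8750).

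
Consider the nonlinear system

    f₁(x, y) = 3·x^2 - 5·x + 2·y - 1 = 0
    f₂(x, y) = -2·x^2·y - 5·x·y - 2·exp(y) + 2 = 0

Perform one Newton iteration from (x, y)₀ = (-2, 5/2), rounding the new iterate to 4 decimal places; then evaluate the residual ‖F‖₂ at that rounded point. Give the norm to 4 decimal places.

13.7971

At (-2, 5/2): F = (26.0000, -17.364988).
Jacobian J = [[6·x - 5, 2], [-4·x·y - 5·y, -2·x^2 - 5·x - 2·exp(y)]].
At the point, J = [[-17.0000, 2.0000], [7.5000, -22.364988]] (det J = 365.204795).
Solving J·Δ = −F gives Δ = (1.4971, -0.2744).
Then the next iterate is (x, y)₁ = (-0.5029, 2.2256).
Re-evaluating at (-0.5029, 2.2256): F = (6.724425, -12.047548), so ‖F‖₂ = 13.7971.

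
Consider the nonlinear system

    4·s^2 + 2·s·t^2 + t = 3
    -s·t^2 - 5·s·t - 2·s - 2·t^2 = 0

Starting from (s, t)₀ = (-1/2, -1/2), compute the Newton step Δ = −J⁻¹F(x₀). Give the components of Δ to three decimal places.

(-0.672, 0.198)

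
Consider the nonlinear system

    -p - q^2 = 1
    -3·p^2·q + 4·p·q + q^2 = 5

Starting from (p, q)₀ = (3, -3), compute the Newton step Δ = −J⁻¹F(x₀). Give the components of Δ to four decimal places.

At (3, -3): F = (-13.0000, 49.0000).
Jacobian J = [[-1, -2·q], [-6·p·q + 4·q, -3·p^2 + 4·p + 2·q]].
At the point, J = [[-1.0000, 6.0000], [42.0000, -21.0000]] (det J = -231.0000).
Solving J·Δ = −F gives Δ = (-0.0909, 2.1515).

(-0.0909, 2.1515)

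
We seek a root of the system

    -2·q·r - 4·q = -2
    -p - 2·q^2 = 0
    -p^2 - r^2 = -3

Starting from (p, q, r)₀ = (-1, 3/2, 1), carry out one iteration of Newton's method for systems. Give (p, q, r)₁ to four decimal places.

(-3.5000, 1.3333, -1.0000)

At (-1, 3/2, 1): F = (-7.0000, -3.5000, 1.0000).
Jacobian J = [[0, -2·r - 4, -2·q], [-1, -4·q, 0], [-2·p, 0, -2·r]].
At the point, J = [[0.0000, -6.0000, -3.0000], [-1.0000, -6.0000, 0.0000], [2.0000, 0.0000, -2.0000]] (det J = -24.0000).
Solving J·Δ = −F gives Δ = (-2.5000, -0.1667, -2.0000).
Then the next iterate is (p, q, r)₁ = (-3.5000, 1.3333, -1.0000).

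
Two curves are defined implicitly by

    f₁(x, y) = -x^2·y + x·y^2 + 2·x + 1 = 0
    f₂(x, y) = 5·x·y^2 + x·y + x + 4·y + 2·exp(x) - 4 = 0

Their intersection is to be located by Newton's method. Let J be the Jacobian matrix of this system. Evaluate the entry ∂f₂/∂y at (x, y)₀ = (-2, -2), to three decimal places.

∂f₂/∂y = 10·x·y + x + 4.
At (-2, -2) this is 42.000.

42.000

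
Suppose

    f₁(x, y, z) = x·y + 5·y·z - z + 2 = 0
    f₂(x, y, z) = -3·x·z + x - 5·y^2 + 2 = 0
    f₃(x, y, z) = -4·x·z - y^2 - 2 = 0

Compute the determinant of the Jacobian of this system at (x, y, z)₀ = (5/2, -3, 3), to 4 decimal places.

-4052.0000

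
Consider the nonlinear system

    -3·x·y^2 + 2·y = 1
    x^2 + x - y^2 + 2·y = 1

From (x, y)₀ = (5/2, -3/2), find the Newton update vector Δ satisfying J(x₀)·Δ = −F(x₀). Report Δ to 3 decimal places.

At (5/2, -3/2): F = (-20.875, 2.500).
Jacobian J = [[-3·y^2, -6·x·y + 2], [2·x + 1, -2·y + 2]].
At the point, J = [[-6.750, 24.500], [6.000, 5.000]] (det J = -180.750).
Solving J·Δ = −F gives Δ = (-0.916, 0.600).

(-0.916, 0.600)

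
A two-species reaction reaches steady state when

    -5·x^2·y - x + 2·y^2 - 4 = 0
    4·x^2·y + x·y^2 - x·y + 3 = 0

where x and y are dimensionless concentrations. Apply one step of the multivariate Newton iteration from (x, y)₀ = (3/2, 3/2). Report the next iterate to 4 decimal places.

At (3/2, 3/2): F = (-17.8750, 17.6250).
Jacobian J = [[-10·x·y - 1, -5·x^2 + 4·y], [8·x·y + y^2 - y, 4·x^2 + 2·x·y - x]].
At the point, J = [[-23.5000, -5.2500], [18.7500, 12.0000]] (det J = -183.5625).
Solving J·Δ = −F gives Δ = (-0.6645, -0.4305).
Then the next iterate is (x, y)₁ = (0.8355, 1.0695).

(0.8355, 1.0695)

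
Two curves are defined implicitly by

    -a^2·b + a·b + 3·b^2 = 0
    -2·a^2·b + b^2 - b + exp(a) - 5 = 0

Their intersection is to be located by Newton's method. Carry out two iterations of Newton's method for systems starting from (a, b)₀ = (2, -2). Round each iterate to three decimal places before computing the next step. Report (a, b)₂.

(1.252, -0.554)

At (2, -2): F = (16.000, 24.38906).
Jacobian J = [[-2·a·b + b, -a^2 + a + 6·b], [-4·a·b + exp(a), -2·a^2 + 2·b - 1]].
At the point, J = [[6.000, -14.000], [23.38906, -13.000]] (det J = 249.44679).
Solving J·Δ = −F gives Δ = (-0.535, 0.914).
Then the next iterate is (a, b)₁ = (1.465, -1.086).
Round to (1.465, -1.086) and repeat: F = (4.27800, 6.25454), J = [[2.09598, -7.19723], [10.69150, -7.46445]].
Δ = (-0.213, 0.532), so (a, b)₂ = (1.252, -0.554).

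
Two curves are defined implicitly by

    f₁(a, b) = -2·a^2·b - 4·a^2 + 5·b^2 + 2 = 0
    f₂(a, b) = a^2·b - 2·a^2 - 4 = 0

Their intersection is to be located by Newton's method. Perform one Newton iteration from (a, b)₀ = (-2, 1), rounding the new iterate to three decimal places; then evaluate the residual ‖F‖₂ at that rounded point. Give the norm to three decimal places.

13.881

At (-2, 1): F = (-17.000, -8.000).
Jacobian J = [[-4·a·b - 8·a, -2·a^2 + 10·b], [2·a·b - 4·a, a^2]].
At the point, J = [[24.000, 2.000], [4.000, 4.000]] (det J = 88.000).
Solving J·Δ = −F gives Δ = (0.591, 1.409).
Then the next iterate is (a, b)₁ = (-1.409, 2.409).
Re-evaluating at (-1.409, 2.409): F = (13.51020, -3.18802), so ‖F‖₂ = 13.881.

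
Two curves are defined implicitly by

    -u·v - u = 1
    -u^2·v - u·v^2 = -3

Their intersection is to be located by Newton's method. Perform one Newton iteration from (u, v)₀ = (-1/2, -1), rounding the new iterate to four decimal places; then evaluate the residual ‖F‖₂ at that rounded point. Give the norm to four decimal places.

3.1207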